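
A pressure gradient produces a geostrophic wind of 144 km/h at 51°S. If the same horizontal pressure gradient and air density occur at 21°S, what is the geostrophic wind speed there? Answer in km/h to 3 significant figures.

312 km/h

With the same pressure gradient and density, V_g ∝ 1/f ∝ 1/sin φ.
V₂ = V₁ · sin φ₁ / sin φ₂ = 144 × sin 51° / sin 21°
V₂ = 144 × 0.7771/0.3584 = 312 km/h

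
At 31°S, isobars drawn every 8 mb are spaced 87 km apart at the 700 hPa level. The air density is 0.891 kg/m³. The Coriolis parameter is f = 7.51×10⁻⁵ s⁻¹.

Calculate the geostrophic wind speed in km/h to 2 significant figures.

490 km/h

Pressure gradient: |∂P/∂n| = 800 Pa / 87000 m = 9.20×10⁻³ Pa/m
Geostrophic balance (pressure-gradient force = Coriolis force):
V_g = (1/(fρ)) |∂P/∂n| = 9.20×10⁻³ / (7.51×10⁻⁵ × 0.891) = 137 m/s
Converting: 137 m/s × 3.6 = 490 km/h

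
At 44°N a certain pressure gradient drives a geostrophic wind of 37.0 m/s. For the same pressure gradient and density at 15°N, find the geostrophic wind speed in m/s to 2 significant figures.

With the same pressure gradient and density, V_g ∝ 1/f ∝ 1/sin φ.
V₂ = V₁ · sin φ₁ / sin φ₂ = 37.0 × sin 44° / sin 15°
V₂ = 37.0 × 0.6947/0.2588 = 99 m/s

99 m/s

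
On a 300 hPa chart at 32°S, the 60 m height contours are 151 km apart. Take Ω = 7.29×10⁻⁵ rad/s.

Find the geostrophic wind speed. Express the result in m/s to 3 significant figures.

Coriolis parameter at 32°S:
f = 2Ω sin φ = 2 × 7.29×10⁻⁵ × sin 32° = 7.73×10⁻⁵ s⁻¹
Height gradient: |∂Z/∂n| = 60 m / 151000 m = 3.97×10⁻⁴
On a pressure surface, geostrophic balance gives V_g = (g/f)|∂Z/∂n|:
V_g = 9.81 × 3.97×10⁻⁴ / 7.73×10⁻⁵ = 50.5 m/s

50.5 m/s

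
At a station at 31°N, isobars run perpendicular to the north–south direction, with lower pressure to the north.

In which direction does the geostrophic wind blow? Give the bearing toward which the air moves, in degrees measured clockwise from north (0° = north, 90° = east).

090°

The pressure-gradient force points toward the north (bearing 000°).
Geostrophic balance: in the Northern Hemisphere the Coriolis force deflects motion to the right, so the geostrophic wind blows 90° to the right of the pressure-gradient force (low pressure on the left).
Rotating 000° by 90° clockwise gives 090° — the wind blows toward the east.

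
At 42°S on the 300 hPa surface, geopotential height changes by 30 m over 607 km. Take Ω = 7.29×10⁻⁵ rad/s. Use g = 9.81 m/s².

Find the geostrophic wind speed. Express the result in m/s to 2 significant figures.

Coriolis parameter at 42°S:
f = 2Ω sin φ = 2 × 7.29×10⁻⁵ × sin 42° = 9.76×10⁻⁵ s⁻¹
Height gradient: |∂Z/∂n| = 30 m / 607000 m = 4.94×10⁻⁵
On a pressure surface, geostrophic balance gives V_g = (g/f)|∂Z/∂n|:
V_g = 9.81 × 4.94×10⁻⁵ / 9.76×10⁻⁵ = 4.97 m/s

5.0 m/s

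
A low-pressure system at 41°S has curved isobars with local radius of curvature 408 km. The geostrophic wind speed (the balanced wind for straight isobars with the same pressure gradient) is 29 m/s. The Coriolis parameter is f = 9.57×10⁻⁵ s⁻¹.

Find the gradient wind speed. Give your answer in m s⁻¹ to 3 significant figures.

Around a low, centrifugal force acts outward with Coriolis, so pressure-gradient force balances both:
(1/ρ)|∂P/∂n| = fV + V²/R  →  V² + fR·V − fR·V_g = 0
With fR = 9.57×10⁻⁵ × 408×10³ m = 39.0 m/s:
V = [−fR + √((fR)² + 4 fR V_g)]/2 = [−39.0 + √(39.0² + 4×39.0×29)]/2 = 19.4 m/s
Subgeostrophic (V < V_g = 29 m/s), as expected around a low.

19.4 m s⁻¹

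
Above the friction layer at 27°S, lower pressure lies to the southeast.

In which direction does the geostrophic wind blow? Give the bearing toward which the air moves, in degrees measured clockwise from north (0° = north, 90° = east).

045°

The pressure-gradient force points toward the southeast (bearing 135°).
Geostrophic balance: in the Southern Hemisphere the Coriolis force deflects motion to the left, so the geostrophic wind blows 90° to the left of the pressure-gradient force (low pressure on the right).
Rotating 135° by 90° counterclockwise gives 045° — the wind blows toward the northeast.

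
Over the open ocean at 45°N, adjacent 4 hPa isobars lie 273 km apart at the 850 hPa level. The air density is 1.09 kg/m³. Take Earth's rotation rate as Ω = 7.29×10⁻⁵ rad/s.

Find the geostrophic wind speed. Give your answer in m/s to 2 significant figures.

13 m/s

Coriolis parameter at 45°N:
f = 2Ω sin φ = 2 × 7.29×10⁻⁵ × sin 45° = 1.03×10⁻⁴ s⁻¹
Pressure gradient: |∂P/∂n| = 400 Pa / 273000 m = 1.47×10⁻³ Pa/m
Geostrophic balance (pressure-gradient force = Coriolis force):
V_g = (1/(fρ)) |∂P/∂n| = 1.47×10⁻³ / (1.03×10⁻⁴ × 1.09) = 13.0 m/s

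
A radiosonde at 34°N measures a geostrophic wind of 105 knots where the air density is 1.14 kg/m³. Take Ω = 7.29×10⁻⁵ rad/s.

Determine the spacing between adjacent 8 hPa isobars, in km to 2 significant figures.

Coriolis parameter at 34°N:
f = 2Ω sin φ = 2 × 7.29×10⁻⁵ × sin 34° = 8.15×10⁻⁵ s⁻¹
Wind speed in SI: 105 knots = 54.0 m/s
Geostrophic balance rearranged: |∂P/∂n| = f ρ V_g
|∂P/∂n| = 8.15×10⁻⁵ × 1.14 × 54.0 = 5.02×10⁻³ Pa/m
Isobar spacing: Δn = ΔP/|∂P/∂n| = 800 Pa / 5.02×10⁻³ Pa/m = 159345 m ≈ 160 km

160 km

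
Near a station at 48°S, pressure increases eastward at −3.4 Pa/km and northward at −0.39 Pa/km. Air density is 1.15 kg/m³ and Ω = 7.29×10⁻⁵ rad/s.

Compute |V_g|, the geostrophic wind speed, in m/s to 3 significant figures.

Coriolis parameter at 48°S:
f = 2Ω sin φ = 2 × 7.29×10⁻⁵ × sin 48° = 1.08×10⁻⁴ s⁻¹
In the Southern Hemisphere f is negative: f = −1.08×10⁻⁴ s⁻¹.
Component geostrophic relations (x east, y north):
u_g = −(1/(fρ)) ∂P/∂y,  v_g = (1/(fρ)) ∂P/∂x
u_g = −(−0.39×10⁻³)/(−1.08×10⁻⁴ × 1.15) = −3.13 m/s;  v_g = (−3.4×10⁻³)/(−1.08×10⁻⁴ × 1.15) = 27.3 m/s
|V_g| = √(u_g² + v_g²) = 27.5 m/s

27.5 m/s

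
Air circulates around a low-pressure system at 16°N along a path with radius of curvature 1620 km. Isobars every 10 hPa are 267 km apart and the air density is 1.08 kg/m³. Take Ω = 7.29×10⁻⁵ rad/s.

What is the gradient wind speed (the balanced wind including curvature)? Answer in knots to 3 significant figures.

Coriolis parameter at 16°N:
f = 2Ω sin φ = 2 × 7.29×10⁻⁵ × sin 16° = 4.02×10⁻⁵ s⁻¹
Pressure gradient: |∂P/∂n| = 1000 Pa / 267000 m = 3.75×10⁻³ Pa/m
Geostrophic speed: V_g = |∂P/∂n|/(fρ) = 3.75×10⁻³/(4.02×10⁻⁵ × 1.08) = 86.3 m/s
Around a low, centrifugal force acts outward with Coriolis, so pressure-gradient force balances both:
(1/ρ)|∂P/∂n| = fV + V²/R  →  V² + fR·V − fR·V_g = 0
With fR = 4.02×10⁻⁵ × 1620×10³ m = 65.1 m/s:
V = [−fR + √((fR)² + 4 fR V_g)]/2 = [−65.1 + √(65.1² + 4×65.1×86.3)]/2 = 49.2 m/s
Subgeostrophic (V < V_g = 86.3 m/s), as expected around a low.
Converting: 49.2 m/s × 1.944 = 95.6 knots

95.6 knots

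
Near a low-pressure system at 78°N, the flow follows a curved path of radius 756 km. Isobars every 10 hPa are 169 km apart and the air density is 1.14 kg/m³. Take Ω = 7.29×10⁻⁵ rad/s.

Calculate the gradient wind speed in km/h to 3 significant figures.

Coriolis parameter at 78°N:
f = 2Ω sin φ = 2 × 7.29×10⁻⁵ × sin 78° = 1.43×10⁻⁴ s⁻¹
Pressure gradient: |∂P/∂n| = 1000 Pa / 169000 m = 5.92×10⁻³ Pa/m
Geostrophic speed: V_g = |∂P/∂n|/(fρ) = 5.92×10⁻³/(1.43×10⁻⁴ × 1.14) = 36.4 m/s
Around a low, centrifugal force acts outward with Coriolis, so pressure-gradient force balances both:
(1/ρ)|∂P/∂n| = fV + V²/R  →  V² + fR·V − fR·V_g = 0
With fR = 1.43×10⁻⁴ × 756×10³ m = 108 m/s:
V = [−fR + √((fR)² + 4 fR V_g)]/2 = [−108 + √(108² + 4×108×36.4)]/2 = 28.7 m/s
Subgeostrophic (V < V_g = 36.4 m/s), as expected around a low.
Converting: 28.7 m/s × 3.6 = 103 km/h

103 km/h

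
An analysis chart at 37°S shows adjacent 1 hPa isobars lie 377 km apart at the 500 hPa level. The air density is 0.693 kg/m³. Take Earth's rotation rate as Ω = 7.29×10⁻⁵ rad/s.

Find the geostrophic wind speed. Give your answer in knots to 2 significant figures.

Coriolis parameter at 37°S:
f = 2Ω sin φ = 2 × 7.29×10⁻⁵ × sin 37° = 8.77×10⁻⁵ s⁻¹
Pressure gradient: |∂P/∂n| = 100 Pa / 377000 m = 2.65×10⁻⁴ Pa/m
Geostrophic balance (pressure-gradient force = Coriolis force):
V_g = (1/(fρ)) |∂P/∂n| = 2.65×10⁻⁴ / (8.77×10⁻⁵ × 0.693) = 4.36 m/s
Converting: 4.36 m/s × 1.944 = 8.5 knots

8.5 knots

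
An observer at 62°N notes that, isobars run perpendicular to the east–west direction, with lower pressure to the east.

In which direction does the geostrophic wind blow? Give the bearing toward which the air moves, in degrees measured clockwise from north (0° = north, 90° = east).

The pressure-gradient force points toward the east (bearing 090°).
Geostrophic balance: in the Northern Hemisphere the Coriolis force deflects motion to the right, so the geostrophic wind blows 90° to the right of the pressure-gradient force (low pressure on the left).
Rotating 090° by 90° clockwise gives 180° — the wind blows toward the south.

180°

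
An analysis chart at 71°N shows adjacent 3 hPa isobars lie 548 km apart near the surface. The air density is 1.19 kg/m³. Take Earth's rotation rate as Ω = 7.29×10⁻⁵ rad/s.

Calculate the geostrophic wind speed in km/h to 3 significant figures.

12.0 km/h

Coriolis parameter at 71°N:
f = 2Ω sin φ = 2 × 7.29×10⁻⁵ × sin 71° = 1.38×10⁻⁴ s⁻¹
Pressure gradient: |∂P/∂n| = 300 Pa / 548000 m = 5.47×10⁻⁴ Pa/m
Geostrophic balance (pressure-gradient force = Coriolis force):
V_g = (1/(fρ)) |∂P/∂n| = 5.47×10⁻⁴ / (1.38×10⁻⁴ × 1.19) = 3.34 m/s
Converting: 3.34 m/s × 3.6 = 12.0 km/h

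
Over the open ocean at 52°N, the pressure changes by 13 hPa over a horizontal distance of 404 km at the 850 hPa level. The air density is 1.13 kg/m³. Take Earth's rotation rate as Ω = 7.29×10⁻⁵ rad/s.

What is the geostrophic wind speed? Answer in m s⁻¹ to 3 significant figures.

24.8 m s⁻¹

Coriolis parameter at 52°N:
f = 2Ω sin φ = 2 × 7.29×10⁻⁵ × sin 52° = 1.15×10⁻⁴ s⁻¹
Pressure gradient: |∂P/∂n| = 1300 Pa / 404000 m = 3.22×10⁻³ Pa/m
Geostrophic balance (pressure-gradient force = Coriolis force):
V_g = (1/(fρ)) |∂P/∂n| = 3.22×10⁻³ / (1.15×10⁻⁴ × 1.13) = 24.8 m/s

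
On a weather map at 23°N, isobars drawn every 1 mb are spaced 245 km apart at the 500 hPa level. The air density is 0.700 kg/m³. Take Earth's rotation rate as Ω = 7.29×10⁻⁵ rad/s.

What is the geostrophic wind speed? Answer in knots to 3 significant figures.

19.9 knots

Coriolis parameter at 23°N:
f = 2Ω sin φ = 2 × 7.29×10⁻⁵ × sin 23° = 5.70×10⁻⁵ s⁻¹
Pressure gradient: |∂P/∂n| = 100 Pa / 245000 m = 4.08×10⁻⁴ Pa/m
Geostrophic balance (pressure-gradient force = Coriolis force):
V_g = (1/(fρ)) |∂P/∂n| = 4.08×10⁻⁴ / (5.70×10⁻⁵ × 0.700) = 10.2 m/s
Converting: 10.2 m/s × 1.944 = 19.9 knots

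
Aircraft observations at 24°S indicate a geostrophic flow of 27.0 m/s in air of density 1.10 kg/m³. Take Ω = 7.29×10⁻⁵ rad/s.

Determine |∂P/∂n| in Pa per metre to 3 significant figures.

1.76×10⁻³ Pa/m

Coriolis parameter at 24°S:
f = 2Ω sin φ = 2 × 7.29×10⁻⁵ × sin 24° = 5.93×10⁻⁵ s⁻¹
Geostrophic balance rearranged: |∂P/∂n| = f ρ V_g
|∂P/∂n| = 5.93×10⁻⁵ × 1.10 × 27.0 = 1.76×10⁻³ Pa/m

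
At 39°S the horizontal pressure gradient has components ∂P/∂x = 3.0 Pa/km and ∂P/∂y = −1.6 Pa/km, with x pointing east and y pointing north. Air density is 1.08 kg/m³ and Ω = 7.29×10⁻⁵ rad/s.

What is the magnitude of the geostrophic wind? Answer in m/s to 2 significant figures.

Coriolis parameter at 39°S:
f = 2Ω sin φ = 2 × 7.29×10⁻⁵ × sin 39° = 9.18×10⁻⁵ s⁻¹
In the Southern Hemisphere f is negative: f = −9.18×10⁻⁵ s⁻¹.
Component geostrophic relations (x east, y north):
u_g = −(1/(fρ)) ∂P/∂y,  v_g = (1/(fρ)) ∂P/∂x
u_g = −(−1.6×10⁻³)/(−9.18×10⁻⁵ × 1.08) = −16.1 m/s;  v_g = (3.0×10⁻³)/(−9.18×10⁻⁵ × 1.08) = −30.3 m/s
|V_g| = √(u_g² + v_g²) = 34.3 m/s

34 m/s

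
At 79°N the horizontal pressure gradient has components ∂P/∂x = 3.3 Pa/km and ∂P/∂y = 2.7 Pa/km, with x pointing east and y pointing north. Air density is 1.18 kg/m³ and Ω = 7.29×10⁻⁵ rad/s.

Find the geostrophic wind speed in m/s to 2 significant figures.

25 m/s

Coriolis parameter at 79°N:
f = 2Ω sin φ = 2 × 7.29×10⁻⁵ × sin 79° = 1.43×10⁻⁴ s⁻¹
Component geostrophic relations (x east, y north):
u_g = −(1/(fρ)) ∂P/∂y,  v_g = (1/(fρ)) ∂P/∂x
u_g = −(2.7×10⁻³)/(1.43×10⁻⁴ × 1.18) = −16.0 m/s;  v_g = (3.3×10⁻³)/(1.43×10⁻⁴ × 1.18) = 19.5 m/s
|V_g| = √(u_g² + v_g²) = 25.2 m/s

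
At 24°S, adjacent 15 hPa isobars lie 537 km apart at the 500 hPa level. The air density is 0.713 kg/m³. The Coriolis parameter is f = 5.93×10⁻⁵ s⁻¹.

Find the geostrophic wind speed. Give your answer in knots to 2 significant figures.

130 knots

Pressure gradient: |∂P/∂n| = 1500 Pa / 537000 m = 2.79×10⁻³ Pa/m
Geostrophic balance (pressure-gradient force = Coriolis force):
V_g = (1/(fρ)) |∂P/∂n| = 2.79×10⁻³ / (5.93×10⁻⁵ × 0.713) = 66.1 m/s
Converting: 66.1 m/s × 1.944 = 130 knots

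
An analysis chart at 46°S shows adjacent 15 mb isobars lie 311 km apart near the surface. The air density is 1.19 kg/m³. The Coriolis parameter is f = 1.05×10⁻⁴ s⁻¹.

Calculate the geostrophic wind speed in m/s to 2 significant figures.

Pressure gradient: |∂P/∂n| = 1500 Pa / 311000 m = 4.82×10⁻³ Pa/m
Geostrophic balance (pressure-gradient force = Coriolis force):
V_g = (1/(fρ)) |∂P/∂n| = 4.82×10⁻³ / (1.05×10⁻⁴ × 1.19) = 38.6 m/s

39 m/s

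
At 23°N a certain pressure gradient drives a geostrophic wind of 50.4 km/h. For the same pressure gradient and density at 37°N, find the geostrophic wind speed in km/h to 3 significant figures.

With the same pressure gradient and density, V_g ∝ 1/f ∝ 1/sin φ.
V₂ = V₁ · sin φ₁ / sin φ₂ = 50.4 × sin 23° / sin 37°
V₂ = 50.4 × 0.3907/0.6018 = 32.7 km/h

32.7 km/h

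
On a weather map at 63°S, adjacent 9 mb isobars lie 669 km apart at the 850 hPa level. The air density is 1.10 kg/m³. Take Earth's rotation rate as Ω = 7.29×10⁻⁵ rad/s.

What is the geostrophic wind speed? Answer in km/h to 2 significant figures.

34 km/h

Coriolis parameter at 63°S:
f = 2Ω sin φ = 2 × 7.29×10⁻⁵ × sin 63° = 1.30×10⁻⁴ s⁻¹
Pressure gradient: |∂P/∂n| = 900 Pa / 669000 m = 1.35×10⁻³ Pa/m
Geostrophic balance (pressure-gradient force = Coriolis force):
V_g = (1/(fρ)) |∂P/∂n| = 1.35×10⁻³ / (1.30×10⁻⁴ × 1.10) = 9.41 m/s
Converting: 9.41 m/s × 3.6 = 34 km/h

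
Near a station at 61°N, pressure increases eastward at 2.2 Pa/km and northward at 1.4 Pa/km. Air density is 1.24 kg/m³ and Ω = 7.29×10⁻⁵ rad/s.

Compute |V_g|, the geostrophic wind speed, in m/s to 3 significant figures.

Coriolis parameter at 61°N:
f = 2Ω sin φ = 2 × 7.29×10⁻⁵ × sin 61° = 1.28×10⁻⁴ s⁻¹
Component geostrophic relations (x east, y north):
u_g = −(1/(fρ)) ∂P/∂y,  v_g = (1/(fρ)) ∂P/∂x
u_g = −(1.4×10⁻³)/(1.28×10⁻⁴ × 1.24) = −8.85 m/s;  v_g = (2.2×10⁻³)/(1.28×10⁻⁴ × 1.24) = 13.9 m/s
|V_g| = √(u_g² + v_g²) = 16.5 m/s

16.5 m/s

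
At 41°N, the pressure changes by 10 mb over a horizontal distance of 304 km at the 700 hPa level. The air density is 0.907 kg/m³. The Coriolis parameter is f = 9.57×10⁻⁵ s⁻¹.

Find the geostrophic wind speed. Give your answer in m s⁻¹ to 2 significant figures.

38 m s⁻¹

Pressure gradient: |∂P/∂n| = 1000 Pa / 304000 m = 3.29×10⁻³ Pa/m
Geostrophic balance (pressure-gradient force = Coriolis force):
V_g = (1/(fρ)) |∂P/∂n| = 3.29×10⁻³ / (9.57×10⁻⁵ × 0.907) = 37.9 m/s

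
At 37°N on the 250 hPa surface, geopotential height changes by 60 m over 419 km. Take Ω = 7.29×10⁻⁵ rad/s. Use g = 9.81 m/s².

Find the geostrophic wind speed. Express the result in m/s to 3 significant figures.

Coriolis parameter at 37°N:
f = 2Ω sin φ = 2 × 7.29×10⁻⁵ × sin 37° = 8.77×10⁻⁵ s⁻¹
Height gradient: |∂Z/∂n| = 60 m / 419000 m = 1.43×10⁻⁴
On a pressure surface, geostrophic balance gives V_g = (g/f)|∂Z/∂n|:
V_g = 9.81 × 1.43×10⁻⁴ / 8.77×10⁻⁵ = 16.0 m/s

16.0 m/s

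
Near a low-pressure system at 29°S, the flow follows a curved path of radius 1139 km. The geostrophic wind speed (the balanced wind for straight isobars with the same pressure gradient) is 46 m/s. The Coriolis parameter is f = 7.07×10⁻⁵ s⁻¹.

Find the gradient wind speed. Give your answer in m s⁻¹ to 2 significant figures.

Around a low, centrifugal force acts outward with Coriolis, so pressure-gradient force balances both:
(1/ρ)|∂P/∂n| = fV + V²/R  →  V² + fR·V − fR·V_g = 0
With fR = 7.07×10⁻⁵ × 1139×10³ m = 80.5 m/s:
V = [−fR + √((fR)² + 4 fR V_g)]/2 = [−80.5 + √(80.5² + 4×80.5×46)]/2 = 32.7 m/s
Subgeostrophic (V < V_g = 46 m/s), as expected around a low.

33 m s⁻¹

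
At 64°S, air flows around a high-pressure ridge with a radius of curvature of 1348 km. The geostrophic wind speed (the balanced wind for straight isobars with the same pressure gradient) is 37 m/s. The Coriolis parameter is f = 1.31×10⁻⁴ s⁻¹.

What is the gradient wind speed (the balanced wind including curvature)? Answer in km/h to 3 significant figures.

190 km/h

Around a high, pressure-gradient force acts outward with centrifugal, so Coriolis balances both:
fV = (1/ρ)|∂P/∂n| + V²/R  →  V² − fR·V + fR·V_g = 0
With fR = 1.31×10⁻⁴ × 1348×10³ m = 177 m/s:
V = [fR − √((fR)² − 4 fR V_g)]/2 = [177 − √(177² − 4×177×37)]/2 = 52.8 m/s
Supergeostrophic (V > V_g = 37 m/s), as expected around a high.
Converting: 52.8 m/s × 3.6 = 190 km/h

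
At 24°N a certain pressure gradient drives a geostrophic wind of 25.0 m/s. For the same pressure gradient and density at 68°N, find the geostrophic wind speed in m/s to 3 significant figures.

With the same pressure gradient and density, V_g ∝ 1/f ∝ 1/sin φ.
V₂ = V₁ · sin φ₁ / sin φ₂ = 25.0 × sin 24° / sin 68°
V₂ = 25.0 × 0.4067/0.9272 = 11.0 m/s

11.0 m/s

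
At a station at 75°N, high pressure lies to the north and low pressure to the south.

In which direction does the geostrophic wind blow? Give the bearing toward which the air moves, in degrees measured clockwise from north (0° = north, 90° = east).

The pressure-gradient force points toward the south (bearing 180°).
Geostrophic balance: in the Northern Hemisphere the Coriolis force deflects motion to the right, so the geostrophic wind blows 90° to the right of the pressure-gradient force (low pressure on the left).
Rotating 180° by 90° clockwise gives 270° — the wind blows toward the west.

270°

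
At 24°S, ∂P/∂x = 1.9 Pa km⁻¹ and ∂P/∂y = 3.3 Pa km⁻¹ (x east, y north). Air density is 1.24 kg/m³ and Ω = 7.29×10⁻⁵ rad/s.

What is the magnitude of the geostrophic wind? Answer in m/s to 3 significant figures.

Coriolis parameter at 24°S:
f = 2Ω sin φ = 2 × 7.29×10⁻⁵ × sin 24° = 5.93×10⁻⁵ s⁻¹
In the Southern Hemisphere f is negative: f = −5.93×10⁻⁵ s⁻¹.
Component geostrophic relations (x east, y north):
u_g = −(1/(fρ)) ∂P/∂y,  v_g = (1/(fρ)) ∂P/∂x
u_g = −(3.3×10⁻³)/(−5.93×10⁻⁵ × 1.24) = 44.9 m/s;  v_g = (1.9×10⁻³)/(−5.93×10⁻⁵ × 1.24) = −25.8 m/s
|V_g| = √(u_g² + v_g²) = 51.8 m/s

51.8 m/s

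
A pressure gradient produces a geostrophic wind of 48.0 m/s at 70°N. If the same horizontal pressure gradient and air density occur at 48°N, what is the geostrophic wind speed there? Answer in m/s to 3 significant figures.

With the same pressure gradient and density, V_g ∝ 1/f ∝ 1/sin φ.
V₂ = V₁ · sin φ₁ / sin φ₂ = 48.0 × sin 70° / sin 48°
V₂ = 48.0 × 0.9397/0.7431 = 60.7 m/s

60.7 m/s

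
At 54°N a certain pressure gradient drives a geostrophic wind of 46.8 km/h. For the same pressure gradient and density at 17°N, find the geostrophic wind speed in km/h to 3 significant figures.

129 km/h

With the same pressure gradient and density, V_g ∝ 1/f ∝ 1/sin φ.
V₂ = V₁ · sin φ₁ / sin φ₂ = 46.8 × sin 54° / sin 17°
V₂ = 46.8 × 0.8090/0.2924 = 129 km/h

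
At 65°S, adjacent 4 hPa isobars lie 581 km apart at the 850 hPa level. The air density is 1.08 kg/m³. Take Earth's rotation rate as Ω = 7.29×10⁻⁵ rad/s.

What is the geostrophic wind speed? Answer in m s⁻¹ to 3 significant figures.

4.82 m s⁻¹

Coriolis parameter at 65°S:
f = 2Ω sin φ = 2 × 7.29×10⁻⁵ × sin 65° = 1.32×10⁻⁴ s⁻¹
Pressure gradient: |∂P/∂n| = 400 Pa / 581000 m = 6.88×10⁻⁴ Pa/m
Geostrophic balance (pressure-gradient force = Coriolis force):
V_g = (1/(fρ)) |∂P/∂n| = 6.88×10⁻⁴ / (1.32×10⁻⁴ × 1.08) = 4.82 m/s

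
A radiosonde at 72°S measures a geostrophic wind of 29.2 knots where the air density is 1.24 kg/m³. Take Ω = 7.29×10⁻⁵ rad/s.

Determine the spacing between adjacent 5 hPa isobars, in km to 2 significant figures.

190 km

Coriolis parameter at 72°S:
f = 2Ω sin φ = 2 × 7.29×10⁻⁵ × sin 72° = 1.39×10⁻⁴ s⁻¹
Wind speed in SI: 29.2 knots = 15.0 m/s
Geostrophic balance rearranged: |∂P/∂n| = f ρ V_g
|∂P/∂n| = 1.39×10⁻⁴ × 1.24 × 15.0 = 2.58×10⁻³ Pa/m
Isobar spacing: Δn = ΔP/|∂P/∂n| = 500 Pa / 2.58×10⁻³ Pa/m = 193581 m ≈ 190 km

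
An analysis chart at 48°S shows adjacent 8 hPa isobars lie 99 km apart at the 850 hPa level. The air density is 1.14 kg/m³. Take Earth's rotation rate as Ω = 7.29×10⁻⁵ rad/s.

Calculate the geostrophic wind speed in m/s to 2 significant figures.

Coriolis parameter at 48°S:
f = 2Ω sin φ = 2 × 7.29×10⁻⁵ × sin 48° = 1.08×10⁻⁴ s⁻¹
Pressure gradient: |∂P/∂n| = 800 Pa / 99000 m = 8.08×10⁻³ Pa/m
Geostrophic balance (pressure-gradient force = Coriolis force):
V_g = (1/(fρ)) |∂P/∂n| = 8.08×10⁻³ / (1.08×10⁻⁴ × 1.14) = 65.4 m/s

65 m/s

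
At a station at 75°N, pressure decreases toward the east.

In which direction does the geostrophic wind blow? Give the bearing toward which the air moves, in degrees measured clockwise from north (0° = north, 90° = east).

180°

The pressure-gradient force points toward the east (bearing 090°).
Geostrophic balance: in the Northern Hemisphere the Coriolis force deflects motion to the right, so the geostrophic wind blows 90° to the right of the pressure-gradient force (low pressure on the left).
Rotating 090° by 90° clockwise gives 180° — the wind blows toward the south.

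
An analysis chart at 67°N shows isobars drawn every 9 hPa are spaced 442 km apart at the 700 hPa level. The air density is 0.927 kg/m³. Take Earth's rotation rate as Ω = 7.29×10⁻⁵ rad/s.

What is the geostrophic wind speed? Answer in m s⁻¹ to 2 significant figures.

Coriolis parameter at 67°N:
f = 2Ω sin φ = 2 × 7.29×10⁻⁵ × sin 67° = 1.34×10⁻⁴ s⁻¹
Pressure gradient: |∂P/∂n| = 900 Pa / 442000 m = 2.04×10⁻³ Pa/m
Geostrophic balance (pressure-gradient force = Coriolis force):
V_g = (1/(fρ)) |∂P/∂n| = 2.04×10⁻³ / (1.34×10⁻⁴ × 0.927) = 16.4 m/s

16 m s⁻¹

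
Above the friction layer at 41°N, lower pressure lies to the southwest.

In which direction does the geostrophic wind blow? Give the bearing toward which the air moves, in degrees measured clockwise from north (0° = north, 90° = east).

315°

The pressure-gradient force points toward the southwest (bearing 225°).
Geostrophic balance: in the Northern Hemisphere the Coriolis force deflects motion to the right, so the geostrophic wind blows 90° to the right of the pressure-gradient force (low pressure on the left).
Rotating 225° by 90° clockwise gives 315° — the wind blows toward the northwest.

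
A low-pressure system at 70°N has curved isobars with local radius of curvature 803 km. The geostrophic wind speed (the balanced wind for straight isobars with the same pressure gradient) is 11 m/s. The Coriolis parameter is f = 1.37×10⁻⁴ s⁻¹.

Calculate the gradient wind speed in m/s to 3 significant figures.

Around a low, centrifugal force acts outward with Coriolis, so pressure-gradient force balances both:
(1/ρ)|∂P/∂n| = fV + V²/R  →  V² + fR·V − fR·V_g = 0
With fR = 1.37×10⁻⁴ × 803×10³ m = 110 m/s:
V = [−fR + √((fR)² + 4 fR V_g)]/2 = [−110 + √(110² + 4×110×11)]/2 = 10.1 m/s
Subgeostrophic (V < V_g = 11 m/s), as expected around a low.

10.1 m/s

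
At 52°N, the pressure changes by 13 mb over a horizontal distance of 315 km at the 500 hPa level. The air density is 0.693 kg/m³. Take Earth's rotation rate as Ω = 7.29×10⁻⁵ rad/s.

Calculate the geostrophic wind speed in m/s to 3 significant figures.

Coriolis parameter at 52°N:
f = 2Ω sin φ = 2 × 7.29×10⁻⁵ × sin 52° = 1.15×10⁻⁴ s⁻¹
Pressure gradient: |∂P/∂n| = 1300 Pa / 315000 m = 4.13×10⁻³ Pa/m
Geostrophic balance (pressure-gradient force = Coriolis force):
V_g = (1/(fρ)) |∂P/∂n| = 4.13×10⁻³ / (1.15×10⁻⁴ × 0.693) = 51.8 m/s

51.8 m/s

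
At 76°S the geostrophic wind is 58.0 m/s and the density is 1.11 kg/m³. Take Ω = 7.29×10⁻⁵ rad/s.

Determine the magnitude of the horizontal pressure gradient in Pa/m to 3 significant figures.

9.11×10⁻³ Pa/m

Coriolis parameter at 76°S:
f = 2Ω sin φ = 2 × 7.29×10⁻⁵ × sin 76° = 1.41×10⁻⁴ s⁻¹
Geostrophic balance rearranged: |∂P/∂n| = f ρ V_g
|∂P/∂n| = 1.41×10⁻⁴ × 1.11 × 58.0 = 9.11×10⁻³ Pa/m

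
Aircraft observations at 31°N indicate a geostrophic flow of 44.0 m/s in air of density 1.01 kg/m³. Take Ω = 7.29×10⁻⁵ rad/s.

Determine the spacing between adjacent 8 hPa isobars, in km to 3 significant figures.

Coriolis parameter at 31°N:
f = 2Ω sin φ = 2 × 7.29×10⁻⁵ × sin 31° = 7.51×10⁻⁵ s⁻¹
Geostrophic balance rearranged: |∂P/∂n| = f ρ V_g
|∂P/∂n| = 7.51×10⁻⁵ × 1.01 × 44.0 = 3.34×10⁻³ Pa/m
Isobar spacing: Δn = ΔP/|∂P/∂n| = 800 Pa / 3.34×10⁻³ Pa/m = 239728 m ≈ 240 km

240 km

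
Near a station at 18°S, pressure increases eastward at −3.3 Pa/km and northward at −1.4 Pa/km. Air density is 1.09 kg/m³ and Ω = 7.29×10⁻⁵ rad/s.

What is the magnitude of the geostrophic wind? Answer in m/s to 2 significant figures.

73 m/s

Coriolis parameter at 18°S:
f = 2Ω sin φ = 2 × 7.29×10⁻⁵ × sin 18° = 4.51×10⁻⁵ s⁻¹
In the Southern Hemisphere f is negative: f = −4.51×10⁻⁵ s⁻¹.
Component geostrophic relations (x east, y north):
u_g = −(1/(fρ)) ∂P/∂y,  v_g = (1/(fρ)) ∂P/∂x
u_g = −(−1.4×10⁻³)/(−4.51×10⁻⁵ × 1.09) = −28.5 m/s;  v_g = (−3.3×10⁻³)/(−4.51×10⁻⁵ × 1.09) = 67.2 m/s
|V_g| = √(u_g² + v_g²) = 73.0 m/s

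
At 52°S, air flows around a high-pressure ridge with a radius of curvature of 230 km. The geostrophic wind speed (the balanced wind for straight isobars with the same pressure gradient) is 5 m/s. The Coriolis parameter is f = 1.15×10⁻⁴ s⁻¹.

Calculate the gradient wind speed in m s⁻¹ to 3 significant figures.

6.69 m s⁻¹

Around a high, pressure-gradient force acts outward with centrifugal, so Coriolis balances both:
fV = (1/ρ)|∂P/∂n| + V²/R  →  V² − fR·V + fR·V_g = 0
With fR = 1.15×10⁻⁴ × 230×10³ m = 26.4 m/s:
V = [fR − √((fR)² − 4 fR V_g)]/2 = [26.4 − √(26.4² − 4×26.4×5)]/2 = 6.69 m/s
Supergeostrophic (V > V_g = 5 m/s), as expected around a high.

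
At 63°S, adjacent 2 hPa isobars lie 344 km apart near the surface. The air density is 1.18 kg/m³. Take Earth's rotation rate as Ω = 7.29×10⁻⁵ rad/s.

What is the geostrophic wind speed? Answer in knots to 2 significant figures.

Coriolis parameter at 63°S:
f = 2Ω sin φ = 2 × 7.29×10⁻⁵ × sin 63° = 1.30×10⁻⁴ s⁻¹
Pressure gradient: |∂P/∂n| = 200 Pa / 344000 m = 5.81×10⁻⁴ Pa/m
Geostrophic balance (pressure-gradient force = Coriolis force):
V_g = (1/(fρ)) |∂P/∂n| = 5.81×10⁻⁴ / (1.30×10⁻⁴ × 1.18) = 3.79 m/s
Converting: 3.79 m/s × 1.944 = 7.4 knots

7.4 knots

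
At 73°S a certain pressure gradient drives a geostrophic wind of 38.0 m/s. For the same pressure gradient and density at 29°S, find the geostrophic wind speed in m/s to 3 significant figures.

With the same pressure gradient and density, V_g ∝ 1/f ∝ 1/sin φ.
V₂ = V₁ · sin φ₁ / sin φ₂ = 38.0 × sin 73° / sin 29°
V₂ = 38.0 × 0.9563/0.4848 = 75.0 m/s

75.0 m/s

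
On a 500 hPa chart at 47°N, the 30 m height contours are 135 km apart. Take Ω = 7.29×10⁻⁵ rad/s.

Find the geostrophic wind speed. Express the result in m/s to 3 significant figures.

20.4 m/s

Coriolis parameter at 47°N:
f = 2Ω sin φ = 2 × 7.29×10⁻⁵ × sin 47° = 1.07×10⁻⁴ s⁻¹
Height gradient: |∂Z/∂n| = 30 m / 135000 m = 2.22×10⁻⁴
On a pressure surface, geostrophic balance gives V_g = (g/f)|∂Z/∂n|:
V_g = 9.81 × 2.22×10⁻⁴ / 1.07×10⁻⁴ = 20.4 m/s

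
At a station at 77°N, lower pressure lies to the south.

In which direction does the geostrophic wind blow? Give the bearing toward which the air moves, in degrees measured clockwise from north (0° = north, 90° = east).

The pressure-gradient force points toward the south (bearing 180°).
Geostrophic balance: in the Northern Hemisphere the Coriolis force deflects motion to the right, so the geostrophic wind blows 90° to the right of the pressure-gradient force (low pressure on the left).
Rotating 180° by 90° clockwise gives 270° — the wind blows toward the west.

270°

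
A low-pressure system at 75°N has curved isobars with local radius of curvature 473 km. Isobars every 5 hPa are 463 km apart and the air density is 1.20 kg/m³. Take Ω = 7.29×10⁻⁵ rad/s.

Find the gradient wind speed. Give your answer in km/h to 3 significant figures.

Coriolis parameter at 75°N:
f = 2Ω sin φ = 2 × 7.29×10⁻⁵ × sin 75° = 1.41×10⁻⁴ s⁻¹
Pressure gradient: |∂P/∂n| = 500 Pa / 463000 m = 1.08×10⁻³ Pa/m
Geostrophic speed: V_g = |∂P/∂n|/(fρ) = 1.08×10⁻³/(1.41×10⁻⁴ × 1.20) = 6.39 m/s
Around a low, centrifugal force acts outward with Coriolis, so pressure-gradient force balances both:
(1/ρ)|∂P/∂n| = fV + V²/R  →  V² + fR·V − fR·V_g = 0
With fR = 1.41×10⁻⁴ × 473×10³ m = 66.6 m/s:
V = [−fR + √((fR)² + 4 fR V_g)]/2 = [−66.6 + √(66.6² + 4×66.6×6.39)]/2 = 5.87 m/s
Subgeostrophic (V < V_g = 6.39 m/s), as expected around a low.
Converting: 5.87 m/s × 3.6 = 21.1 km/h

21.1 km/h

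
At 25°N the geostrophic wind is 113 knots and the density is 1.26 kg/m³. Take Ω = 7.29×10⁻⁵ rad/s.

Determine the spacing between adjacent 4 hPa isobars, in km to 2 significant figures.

Coriolis parameter at 25°N:
f = 2Ω sin φ = 2 × 7.29×10⁻⁵ × sin 25° = 6.16×10⁻⁵ s⁻¹
Wind speed in SI: 113 knots = 58.1 m/s
Geostrophic balance rearranged: |∂P/∂n| = f ρ V_g
|∂P/∂n| = 6.16×10⁻⁵ × 1.26 × 58.1 = 4.51×10⁻³ Pa/m
Isobar spacing: Δn = ΔP/|∂P/∂n| = 400 Pa / 4.51×10⁻³ Pa/m = 88627 m ≈ 89 km

89 km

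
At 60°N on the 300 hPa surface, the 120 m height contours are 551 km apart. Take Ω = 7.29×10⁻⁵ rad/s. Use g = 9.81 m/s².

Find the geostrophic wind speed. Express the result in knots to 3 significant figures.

Coriolis parameter at 60°N:
f = 2Ω sin φ = 2 × 7.29×10⁻⁵ × sin 60° = 1.26×10⁻⁴ s⁻¹
Height gradient: |∂Z/∂n| = 120 m / 551000 m = 2.18×10⁻⁴
On a pressure surface, geostrophic balance gives V_g = (g/f)|∂Z/∂n|:
V_g = 9.81 × 2.18×10⁻⁴ / 1.26×10⁻⁴ = 16.9 m/s
Converting: 16.9 m/s × 1.944 = 32.9 knots

32.9 knots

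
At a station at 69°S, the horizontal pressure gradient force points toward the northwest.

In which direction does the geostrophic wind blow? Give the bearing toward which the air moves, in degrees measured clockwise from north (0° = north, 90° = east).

225°

The pressure-gradient force points toward the northwest (bearing 315°).
Geostrophic balance: in the Southern Hemisphere the Coriolis force deflects motion to the left, so the geostrophic wind blows 90° to the left of the pressure-gradient force (low pressure on the right).
Rotating 315° by 90° counterclockwise gives 225° — the wind blows toward the southwest.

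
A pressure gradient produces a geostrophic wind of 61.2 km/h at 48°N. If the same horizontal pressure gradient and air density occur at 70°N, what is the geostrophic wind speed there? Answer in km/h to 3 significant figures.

48.4 km/h

With the same pressure gradient and density, V_g ∝ 1/f ∝ 1/sin φ.
V₂ = V₁ · sin φ₁ / sin φ₂ = 61.2 × sin 48° / sin 70°
V₂ = 61.2 × 0.7431/0.9397 = 48.4 km/h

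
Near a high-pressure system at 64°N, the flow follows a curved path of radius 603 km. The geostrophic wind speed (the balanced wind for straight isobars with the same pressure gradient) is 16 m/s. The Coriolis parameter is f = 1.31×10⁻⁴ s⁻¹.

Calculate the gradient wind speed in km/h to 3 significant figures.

80.2 km/h

Around a high, pressure-gradient force acts outward with centrifugal, so Coriolis balances both:
fV = (1/ρ)|∂P/∂n| + V²/R  →  V² − fR·V + fR·V_g = 0
With fR = 1.31×10⁻⁴ × 603×10³ m = 79.0 m/s:
V = [fR − √((fR)² − 4 fR V_g)]/2 = [79.0 − √(79.0² − 4×79.0×16)]/2 = 22.3 m/s
Supergeostrophic (V > V_g = 16 m/s), as expected around a high.
Converting: 22.3 m/s × 3.6 = 80.2 km/h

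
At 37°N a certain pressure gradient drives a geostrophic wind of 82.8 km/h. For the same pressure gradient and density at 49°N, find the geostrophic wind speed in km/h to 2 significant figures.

66 km/h

With the same pressure gradient and density, V_g ∝ 1/f ∝ 1/sin φ.
V₂ = V₁ · sin φ₁ / sin φ₂ = 82.8 × sin 37° / sin 49°
V₂ = 82.8 × 0.6018/0.7547 = 66 km/h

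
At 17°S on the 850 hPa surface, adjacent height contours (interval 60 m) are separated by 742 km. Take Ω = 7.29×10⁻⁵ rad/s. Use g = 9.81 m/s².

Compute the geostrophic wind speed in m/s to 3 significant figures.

18.6 m/s

Coriolis parameter at 17°S:
f = 2Ω sin φ = 2 × 7.29×10⁻⁵ × sin 17° = 4.26×10⁻⁵ s⁻¹
Height gradient: |∂Z/∂n| = 60 m / 742000 m = 8.09×10⁻⁵
On a pressure surface, geostrophic balance gives V_g = (g/f)|∂Z/∂n|:
V_g = 9.81 × 8.09×10⁻⁵ / 4.26×10⁻⁵ = 18.6 m/s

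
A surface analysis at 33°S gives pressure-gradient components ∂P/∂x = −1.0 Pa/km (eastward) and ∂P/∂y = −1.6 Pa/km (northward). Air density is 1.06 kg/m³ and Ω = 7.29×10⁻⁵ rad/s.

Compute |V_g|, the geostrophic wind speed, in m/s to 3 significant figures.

Coriolis parameter at 33°S:
f = 2Ω sin φ = 2 × 7.29×10⁻⁵ × sin 33° = 7.94×10⁻⁵ s⁻¹
In the Southern Hemisphere f is negative: f = −7.94×10⁻⁵ s⁻¹.
Component geostrophic relations (x east, y north):
u_g = −(1/(fρ)) ∂P/∂y,  v_g = (1/(fρ)) ∂P/∂x
u_g = −(−1.6×10⁻³)/(−7.94×10⁻⁵ × 1.06) = −19.0 m/s;  v_g = (−1.0×10⁻³)/(−7.94×10⁻⁵ × 1.06) = 11.9 m/s
|V_g| = √(u_g² + v_g²) = 22.4 m/s

22.4 m/s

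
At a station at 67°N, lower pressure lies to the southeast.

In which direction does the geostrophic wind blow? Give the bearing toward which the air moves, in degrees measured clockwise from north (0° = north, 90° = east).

The pressure-gradient force points toward the southeast (bearing 135°).
Geostrophic balance: in the Northern Hemisphere the Coriolis force deflects motion to the right, so the geostrophic wind blows 90° to the right of the pressure-gradient force (low pressure on the left).
Rotating 135° by 90° clockwise gives 225° — the wind blows toward the southwest.

225°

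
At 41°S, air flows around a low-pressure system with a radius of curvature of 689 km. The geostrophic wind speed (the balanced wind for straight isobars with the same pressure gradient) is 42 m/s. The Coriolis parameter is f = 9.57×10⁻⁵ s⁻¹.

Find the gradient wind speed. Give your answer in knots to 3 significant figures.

Around a low, centrifugal force acts outward with Coriolis, so pressure-gradient force balances both:
(1/ρ)|∂P/∂n| = fV + V²/R  →  V² + fR·V − fR·V_g = 0
With fR = 9.57×10⁻⁵ × 689×10³ m = 65.9 m/s:
V = [−fR + √((fR)² + 4 fR V_g)]/2 = [−65.9 + √(65.9² + 4×65.9×42)]/2 = 29.1 m/s
Subgeostrophic (V < V_g = 42 m/s), as expected around a low.
Converting: 29.1 m/s × 1.944 = 56.6 knots

56.6 knots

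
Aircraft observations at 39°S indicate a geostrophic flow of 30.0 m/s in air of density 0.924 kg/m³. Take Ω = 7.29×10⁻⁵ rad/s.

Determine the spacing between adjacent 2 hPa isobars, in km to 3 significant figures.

Coriolis parameter at 39°S:
f = 2Ω sin φ = 2 × 7.29×10⁻⁵ × sin 39° = 9.18×10⁻⁵ s⁻¹
Geostrophic balance rearranged: |∂P/∂n| = f ρ V_g
|∂P/∂n| = 9.18×10⁻⁵ × 0.924 × 30.0 = 2.54×10⁻³ Pa/m
Isobar spacing: Δn = ΔP/|∂P/∂n| = 200 Pa / 2.54×10⁻³ Pa/m = 78633 m ≈ 78.6 km

78.6 km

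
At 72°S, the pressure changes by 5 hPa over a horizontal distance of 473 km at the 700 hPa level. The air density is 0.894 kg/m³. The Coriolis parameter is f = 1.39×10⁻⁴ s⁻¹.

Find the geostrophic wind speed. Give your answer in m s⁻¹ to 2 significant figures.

8.5 m s⁻¹

Pressure gradient: |∂P/∂n| = 500 Pa / 473000 m = 1.06×10⁻³ Pa/m
Geostrophic balance (pressure-gradient force = Coriolis force):
V_g = (1/(fρ)) |∂P/∂n| = 1.06×10⁻³ / (1.39×10⁻⁴ × 0.894) = 8.51 m/s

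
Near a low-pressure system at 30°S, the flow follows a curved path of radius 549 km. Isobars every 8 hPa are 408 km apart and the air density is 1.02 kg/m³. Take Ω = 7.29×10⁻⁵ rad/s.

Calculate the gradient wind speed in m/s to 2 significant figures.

Coriolis parameter at 30°S:
f = 2Ω sin φ = 2 × 7.29×10⁻⁵ × sin 30° = 7.29×10⁻⁵ s⁻¹
Pressure gradient: |∂P/∂n| = 800 Pa / 408000 m = 1.96×10⁻³ Pa/m
Geostrophic speed: V_g = |∂P/∂n|/(fρ) = 1.96×10⁻³/(7.29×10⁻⁵ × 1.02) = 26.4 m/s
Around a low, centrifugal force acts outward with Coriolis, so pressure-gradient force balances both:
(1/ρ)|∂P/∂n| = fV + V²/R  →  V² + fR·V − fR·V_g = 0
With fR = 7.29×10⁻⁵ × 549×10³ m = 40.0 m/s:
V = [−fR + √((fR)² + 4 fR V_g)]/2 = [−40.0 + √(40.0² + 4×40.0×26.4)]/2 = 18.1 m/s
Subgeostrophic (V < V_g = 26.4 m/s), as expected around a low.

18 m/s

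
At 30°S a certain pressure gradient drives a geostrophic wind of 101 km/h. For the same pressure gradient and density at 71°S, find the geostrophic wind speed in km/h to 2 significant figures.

53 km/h

With the same pressure gradient and density, V_g ∝ 1/f ∝ 1/sin φ.
V₂ = V₁ · sin φ₁ / sin φ₂ = 101 × sin 30° / sin 71°
V₂ = 101 × 0.5000/0.9455 = 53 km/h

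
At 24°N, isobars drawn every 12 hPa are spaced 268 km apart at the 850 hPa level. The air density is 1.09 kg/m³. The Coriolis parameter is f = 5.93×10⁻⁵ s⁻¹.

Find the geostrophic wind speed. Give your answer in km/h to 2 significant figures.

Pressure gradient: |∂P/∂n| = 1200 Pa / 268000 m = 4.48×10⁻³ Pa/m
Geostrophic balance (pressure-gradient force = Coriolis force):
V_g = (1/(fρ)) |∂P/∂n| = 4.48×10⁻³ / (5.93×10⁻⁵ × 1.09) = 69.3 m/s
Converting: 69.3 m/s × 3.6 = 250 km/h

250 km/h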